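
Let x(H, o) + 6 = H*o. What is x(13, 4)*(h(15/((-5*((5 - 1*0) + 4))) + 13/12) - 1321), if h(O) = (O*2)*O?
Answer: -242857/4 ≈ -60714.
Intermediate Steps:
x(H, o) = -6 + H*o
h(O) = 2*O² (h(O) = (2*O)*O = 2*O²)
x(13, 4)*(h(15/((-5*((5 - 1*0) + 4))) + 13/12) - 1321) = (-6 + 13*4)*(2*(15/((-5*((5 - 1*0) + 4))) + 13/12)² - 1321) = (-6 + 52)*(2*(15/((-5*((5 + 0) + 4))) + 13*(1/12))² - 1321) = 46*(2*(15/((-5*(5 + 4))) + 13/12)² - 1321) = 46*(2*(15/((-5*9)) + 13/12)² - 1321) = 46*(2*(15/(-45) + 13/12)² - 1321) = 46*(2*(15*(-1/45) + 13/12)² - 1321) = 46*(2*(-⅓ + 13/12)² - 1321) = 46*(2*(¾)² - 1321) = 46*(2*(9/16) - 1321) = 46*(9/8 - 1321) = 46*(-10559/8) = -242857/4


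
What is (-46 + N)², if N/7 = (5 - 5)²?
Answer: 2116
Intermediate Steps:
N = 0 (N = 7*(5 - 5)² = 7*0² = 7*0 = 0)
(-46 + N)² = (-46 + 0)² = (-46)² = 2116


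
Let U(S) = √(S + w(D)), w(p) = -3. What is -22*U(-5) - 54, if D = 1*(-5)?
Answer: -54 - 44*I*√2 ≈ -54.0 - 62.225*I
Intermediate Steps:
D = -5
U(S) = √(-3 + S) (U(S) = √(S - 3) = √(-3 + S))
-22*U(-5) - 54 = -22*√(-3 - 5) - 54 = -44*I*√2 - 54 = -54 - 44*I*√2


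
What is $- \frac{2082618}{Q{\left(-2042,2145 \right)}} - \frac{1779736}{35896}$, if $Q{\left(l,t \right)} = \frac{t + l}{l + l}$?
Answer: $\frac{5451965762149}{66023} \approx 8.2577 \cdot 10^{7}$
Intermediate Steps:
$Q{\left(l,t \right)} = \frac{l + t}{2 l}$
$- \frac{2082618}{Q{\left(-2042,2145 \right)}} - \frac{1779736}{35896} = - \frac{2082618}{\frac{1}{2} \frac{1}{-2042} \left(-2042 + 2145\right)} - \frac{1779736}{35896} = - \frac{2082618}{\frac{1}{2} \left(- \frac{1}{2042}\right) 103} - \frac{31781}{641} = - \frac{2082618}{- \frac{103}{4084}} - \frac{31781}{641} = \left(-2082618\right) \left(- \frac{4084}{103}\right) - \frac{31781}{641} = \frac{8505411912}{103} - \frac{31781}{641} = \frac{5451965762149}{66023}$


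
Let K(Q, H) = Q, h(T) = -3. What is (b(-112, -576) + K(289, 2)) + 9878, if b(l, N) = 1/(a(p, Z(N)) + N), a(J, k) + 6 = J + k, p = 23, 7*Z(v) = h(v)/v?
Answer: 7638414921/751295 ≈ 10167.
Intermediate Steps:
Z(v) = -3/(7*v) (Z(v) = (-3/v)/7 = -3/(7*v))
a(J, k) = -6 + J + k (a(J, k) = -6 + (J + k) = -6 + J + k)
b(l, N) = 1/(17 + N - 3/(7*N)) (b(l, N) = 1/((-6 + 23 - 3/(7*N)) + N) = 1/((17 - 3/(7*N)) + N) = 1/(17 + N - 3/(7*N)))
(b(-112, -576) + K(289, 2)) + 9878 = (7*(-576)/(-3 + 7*(-576)**2 + 119*(-576)) + 289) + 9878 = (7*(-576)/(-3 + 7*331776 - 68544) + 289) + 9878 = (7*(-576)/(-3 + 2322432 - 68544) + 289) + 9878 = (7*(-576)/2253885 + 289) + 9878 = (7*(-576)*(1/2253885) + 289) + 9878 = (-1344/751295 + 289) + 9878 = 217122911/751295 + 9878 = 7638414921/751295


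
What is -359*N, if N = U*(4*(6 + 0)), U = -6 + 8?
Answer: -17232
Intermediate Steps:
U = 2
N = 48 (N = 2*(4*(6 + 0)) = 2*(4*6) = 2*24 = 48)
-359*N = -359*48 = -17232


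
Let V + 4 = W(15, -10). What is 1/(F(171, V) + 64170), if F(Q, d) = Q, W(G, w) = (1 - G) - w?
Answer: 1/64341 ≈ 1.5542e-5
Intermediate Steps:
W(G, w) = 1 - G - w
V = -8 (V = -4 + (1 - 1*15 - 1*(-10)) = -4 + (1 - 15 + 10) = -4 - 4 = -8)
1/(F(171, V) + 64170) = 1/(171 + 64170) = 1/64341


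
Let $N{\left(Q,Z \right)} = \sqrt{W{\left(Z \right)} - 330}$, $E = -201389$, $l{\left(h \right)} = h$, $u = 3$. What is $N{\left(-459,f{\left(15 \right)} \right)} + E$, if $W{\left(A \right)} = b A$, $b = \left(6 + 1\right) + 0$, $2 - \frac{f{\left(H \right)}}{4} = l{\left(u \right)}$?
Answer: $-201389 + i \sqrt{358} \approx -2.0139 \cdot 10^{5} + 18.921 i$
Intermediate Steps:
$f{\left(H \right)} = -4$ ($f{\left(H \right)} = 8 - 12 = -4$)
$b = 7$ ($b = 7 + 0 = 7$)
$W{\left(A \right)} = 7 A$
$N{\left(Q,Z \right)} = \sqrt{-330 + 7 Z}$ ($N{\left(Q,Z \right)} = \sqrt{7 Z - 330} = \sqrt{-330 + 7 Z}$)
$N{\left(-459,f{\left(15 \right)} \right)} + E = \sqrt{-330 + 7 \left(-4\right)} - 201389 = \sqrt{-330 - 28} - 201389 = \sqrt{-358} - 201389 = i \sqrt{358} - 201389 = -201389 + i \sqrt{358}$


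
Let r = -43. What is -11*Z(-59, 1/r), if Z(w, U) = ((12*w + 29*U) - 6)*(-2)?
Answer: -676082/43 ≈ -15723.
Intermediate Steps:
Z(w, U) = 12 - 58*U - 24*w (Z(w, U) = (-6 + 12*w + 29*U)*(-2) = 12 - 58*U - 24*w)
-11*Z(-59, 1/r) = -11*(12 - 58/(-43) - 24*(-59)) = -11*(12 - 58*(-1/43) + 1416) = -11*(12 + 58/43 + 1416) = -11*61462/43 = -676082/43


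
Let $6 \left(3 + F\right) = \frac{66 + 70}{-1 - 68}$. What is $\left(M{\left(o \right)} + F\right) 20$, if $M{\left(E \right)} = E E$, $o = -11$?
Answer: $\frac{487160}{207} \approx 2353.4$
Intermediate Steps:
$M{\left(E \right)} = E^{2}$
$F = - \frac{689}{207}$ ($F = -3 + \frac{\left(66 + 70\right) \frac{1}{-1 - 68}}{6} = -3 + \frac{136 \frac{1}{-69}}{6} = -3 + \frac{136 \left(- \frac{1}{69}\right)}{6} = -3 + \frac{1}{6} \left(- \frac{136}{69}\right) = -3 - \frac{68}{207} = - \frac{689}{207} \approx -3.3285$)
$\left(M{\left(o \right)} + F\right) 20 = \left(\left(-11\right)^{2} - \frac{689}{207}\right) 20 = \left(121 - \frac{689}{207}\right) 20 = \frac{24358}{207} \cdot 20 = \frac{487160}{207}$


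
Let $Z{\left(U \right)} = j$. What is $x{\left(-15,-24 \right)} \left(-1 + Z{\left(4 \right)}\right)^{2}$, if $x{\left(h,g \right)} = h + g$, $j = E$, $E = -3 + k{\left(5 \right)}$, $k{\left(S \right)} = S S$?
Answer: $-17199$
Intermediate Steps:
$k{\left(S \right)} = S^{2}$
$E = 22$ ($E = -3 + 5^{2} = -3 + 25 = 22$)
$j = 22$
$x{\left(h,g \right)} = g + h$
$Z{\left(U \right)} = 22$
$x{\left(-15,-24 \right)} \left(-1 + Z{\left(4 \right)}\right)^{2} = \left(-24 - 15\right) \left(-1 + 22\right)^{2} = - 39 \cdot 21^{2} = \left(-39\right) 441 = -17199$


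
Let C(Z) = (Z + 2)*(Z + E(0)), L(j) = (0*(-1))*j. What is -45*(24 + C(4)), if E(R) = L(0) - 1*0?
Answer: -2160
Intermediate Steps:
L(j) = 0 (L(j) = 0*j = 0)
E(R) = 0 (E(R) = 0 - 1*0 = 0 + 0 = 0)
C(Z) = Z*(2 + Z) (C(Z) = (Z + 2)*(Z + 0) = (2 + Z)*Z = Z*(2 + Z))
-45*(24 + C(4)) = -45*(24 + 4*(2 + 4)) = -45*(24 + 4*6) = -45*(24 + 24) = -45*48 = -2160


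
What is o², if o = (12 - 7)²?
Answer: 625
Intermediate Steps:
o = 25 (o = 5² = 25)
o² = 25² = 625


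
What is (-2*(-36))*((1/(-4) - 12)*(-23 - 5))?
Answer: 24696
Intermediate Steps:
(-2*(-36))*((1/(-4) - 12)*(-23 - 5)) = 72*((-1/4 - 12)*(-28)) = 72*(-49/4*(-28)) = 72*343 = 24696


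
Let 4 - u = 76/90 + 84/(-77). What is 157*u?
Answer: 330014/495 ≈ 666.70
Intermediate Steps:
u = 2102/495 (u = 4 - (76/90 + 84/(-77)) = 4 - (76*(1/90) + 84*(-1/77)) = 4 - (38/45 - 12/11) = 4 - 1*(-122/495) = 4 + 122/495 = 2102/495 ≈ 4.2465)
157*u = 157*(2102/495) = 330014/495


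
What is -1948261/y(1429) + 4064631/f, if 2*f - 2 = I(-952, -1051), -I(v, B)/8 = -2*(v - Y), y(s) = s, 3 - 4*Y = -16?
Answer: -6906133044/3645379 ≈ -1894.5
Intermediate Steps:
Y = 19/4 (Y = ¾ - ¼*(-16) = ¾ + 4 = 19/4 ≈ 4.7500)
I(v, B) = -76 + 16*v (I(v, B) = -(-16)*(v - 1*19/4) = -(-16)*(v - 19/4) = -(-16)*(-19/4 + v) = -8*(19/2 - 2*v) = -76 + 16*v)
f = -7653 (f = 1 + (-76 + 16*(-952))/2 = 1 + (-76 - 15232)/2 = 1 + (½)*(-15308) = 1 - 7654 = -7653)
-1948261/y(1429) + 4064631/f = -1948261/1429 + 4064631/(-7653) = -1948261*1/1429 + 4064631*(-1/7653) = -1948261/1429 - 1354877/2551 = -6906133044/3645379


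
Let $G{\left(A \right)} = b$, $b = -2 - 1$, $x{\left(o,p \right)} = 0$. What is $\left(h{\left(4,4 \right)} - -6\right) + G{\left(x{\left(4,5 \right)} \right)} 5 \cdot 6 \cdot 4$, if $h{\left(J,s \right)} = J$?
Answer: $-350$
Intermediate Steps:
$b = -3$
$G{\left(A \right)} = -3$
$\left(h{\left(4,4 \right)} - -6\right) + G{\left(x{\left(4,5 \right)} \right)} 5 \cdot 6 \cdot 4 = \left(4 - -6\right) - 3 \cdot 5 \cdot 6 \cdot 4 = \left(4 + 6\right) - 3 \cdot 5 \cdot 24 = 10 - 360 = -350$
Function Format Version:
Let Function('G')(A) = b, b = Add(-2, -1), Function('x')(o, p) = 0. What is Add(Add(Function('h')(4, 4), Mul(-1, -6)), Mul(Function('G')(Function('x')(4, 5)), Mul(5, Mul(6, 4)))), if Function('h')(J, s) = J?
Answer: -350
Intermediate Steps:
b = -3
Function('G')(A) = -3
Add(Add(Function('h')(4, 4), Mul(-1, -6)), Mul(Function('G')(Function('x')(4, 5)), Mul(5, Mul(6, 4)))) = Add(Add(4, Mul(-1, -6)), Mul(-3, Mul(5, Mul(6, 4)))) = Add(Add(4, 6), Mul(-3, Mul(5, 24))) = Add(10, Mul(-3, 120)) = Add(10, -360) = -350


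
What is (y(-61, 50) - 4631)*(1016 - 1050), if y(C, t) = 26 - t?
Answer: 158270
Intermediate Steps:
(y(-61, 50) - 4631)*(1016 - 1050) = ((26 - 1*50) - 4631)*(1016 - 1050) = ((26 - 50) - 4631)*(-34) = (-24 - 4631)*(-34) = -4655*(-34) = 158270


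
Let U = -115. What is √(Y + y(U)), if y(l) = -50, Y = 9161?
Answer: √9111 ≈ 95.452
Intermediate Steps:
√(Y + y(U)) = √(9161 - 50) = √9111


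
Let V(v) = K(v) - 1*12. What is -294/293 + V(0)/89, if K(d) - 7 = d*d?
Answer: -27631/26077 ≈ -1.0596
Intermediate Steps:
K(d) = 7 + d² (K(d) = 7 + d*d = 7 + d²)
V(v) = -5 + v² (V(v) = (7 + v²) - 1*12 = (7 + v²) - 12 = -5 + v²)
-294/293 + V(0)/89 = -294/293 + (-5 + 0²)/89 = -294*1/293 + (-5 + 0)*(1/89) = -294/293 - 5*1/89 = -294/293 - 5/89 = -27631/26077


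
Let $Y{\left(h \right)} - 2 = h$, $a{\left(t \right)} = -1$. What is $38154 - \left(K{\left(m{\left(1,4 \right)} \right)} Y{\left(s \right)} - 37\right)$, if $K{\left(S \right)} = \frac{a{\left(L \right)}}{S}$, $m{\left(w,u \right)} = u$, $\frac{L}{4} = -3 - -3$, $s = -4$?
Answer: $\frac{76381}{2} \approx 38191.0$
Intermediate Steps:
$L = 0$ ($L = 4 \left(-3 - -3\right) = 4 \left(-3 + 3\right) = 4 \cdot 0 = 0$)
$Y{\left(h \right)} = 2 + h$
$K{\left(S \right)} = - \frac{1}{S}$
$38154 - \left(K{\left(m{\left(1,4 \right)} \right)} Y{\left(s \right)} - 37\right) = 38154 - \left(- \frac{1}{4} \left(2 - 4\right) - 37\right) = 38154 - \left(\left(-1\right) \frac{1}{4} \left(-2\right) - 37\right) = 38154 - \left(\left(- \frac{1}{4}\right) \left(-2\right) - 37\right) = 38154 - \left(\frac{1}{2} - 37\right) = 38154 - - \frac{73}{2} = 38154 + \frac{73}{2} = \frac{76381}{2}$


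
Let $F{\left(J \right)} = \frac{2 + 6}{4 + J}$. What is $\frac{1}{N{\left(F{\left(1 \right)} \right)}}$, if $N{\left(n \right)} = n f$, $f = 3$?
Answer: $\frac{5}{24} \approx 0.20833$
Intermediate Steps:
$F{\left(J \right)} = \frac{8}{4 + J}$
$N{\left(n \right)} = 3 n$ ($N{\left(n \right)} = n 3 = 3 n$)
$\frac{1}{N{\left(F{\left(1 \right)} \right)}} = \frac{1}{3 \frac{8}{4 + 1}} = \frac{1}{3 \cdot \frac{8}{5}} = \frac{1}{\frac{24}{5}} = \frac{5}{24}$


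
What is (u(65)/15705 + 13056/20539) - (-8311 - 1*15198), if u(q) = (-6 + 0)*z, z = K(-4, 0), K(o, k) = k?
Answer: 482864407/20539 ≈ 23510.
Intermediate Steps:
z = 0
u(q) = 0 (u(q) = (-6 + 0)*0 = -6*0 = 0)
(u(65)/15705 + 13056/20539) - (-8311 - 1*15198) = (0/15705 + 13056/20539) - (-8311 - 1*15198) = (0*(1/15705) + 13056*(1/20539)) - (-8311 - 15198) = (0 + 13056/20539) - 1*(-23509) = 13056/20539 + 23509 = 482864407/20539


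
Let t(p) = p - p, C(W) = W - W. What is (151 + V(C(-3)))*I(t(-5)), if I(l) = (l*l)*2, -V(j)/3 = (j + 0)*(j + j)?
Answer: 0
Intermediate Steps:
C(W) = 0
t(p) = 0
V(j) = -6*j**2 (V(j) = -3*(j + 0)*(j + j) = -3*j*2*j = -6*j**2)
I(l) = 2*l**2 (I(l) = l**2*2 = 2*l**2)
(151 + V(C(-3)))*I(t(-5)) = (151 - 6*0**2)*(2*0**2) = (151 - 6*0)*(2*0) = (151 + 0)*0 = 151*0 = 0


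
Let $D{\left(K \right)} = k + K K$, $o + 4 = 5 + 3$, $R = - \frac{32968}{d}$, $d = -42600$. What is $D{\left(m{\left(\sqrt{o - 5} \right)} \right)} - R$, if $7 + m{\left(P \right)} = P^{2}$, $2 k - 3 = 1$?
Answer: $\frac{347329}{5325} \approx 65.226$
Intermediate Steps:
$k = 2$ ($k = \frac{3}{2} + \frac{1}{2} \cdot 1 = \frac{3}{2} + \frac{1}{2} = 2$)
$R = \frac{4121}{5325}$ ($R = - \frac{32968}{-42600} = \left(-32968\right) \left(- \frac{1}{42600}\right) = \frac{4121}{5325} \approx 0.7739$)
$o = 4$ ($o = -4 + \left(5 + 3\right) = -4 + 8 = 4$)
$m{\left(P \right)} = -7 + P^{2}$
$D{\left(K \right)} = 2 + K^{2}$ ($D{\left(K \right)} = 2 + K K = 2 + K^{2}$)
$D{\left(m{\left(\sqrt{o - 5} \right)} \right)} - R = \left(2 + \left(-7 + \left(\sqrt{4 - 5}\right)^{2}\right)^{2}\right) - \frac{4121}{5325} = \left(2 + \left(-7 + \left(\sqrt{-1}\right)^{2}\right)^{2}\right) - \frac{4121}{5325} = \left(2 + \left(-7 + i^{2}\right)^{2}\right) - \frac{4121}{5325} = \left(2 + \left(-7 - 1\right)^{2}\right) - \frac{4121}{5325} = \left(2 + \left(-8\right)^{2}\right) - \frac{4121}{5325} = \left(2 + 64\right) - \frac{4121}{5325} = 66 - \frac{4121}{5325} = \frac{347329}{5325}$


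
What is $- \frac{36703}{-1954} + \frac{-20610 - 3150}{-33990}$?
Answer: $\frac{3921097}{201262} \approx 19.483$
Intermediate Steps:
$- \frac{36703}{-1954} + \frac{-20610 - 3150}{-33990} = \left(-36703\right) \left(- \frac{1}{1954}\right) + \left(-20610 - 3150\right) \left(- \frac{1}{33990}\right) = \frac{36703}{1954} - - \frac{72}{103} = \frac{36703}{1954} + \frac{72}{103} = \frac{3921097}{201262}$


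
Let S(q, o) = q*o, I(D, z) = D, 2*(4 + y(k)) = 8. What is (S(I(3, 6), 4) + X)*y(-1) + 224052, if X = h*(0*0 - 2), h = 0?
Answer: 224052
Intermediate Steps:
y(k) = 0 (y(k) = -4 + (1/2)*8 = -4 + 4 = 0)
S(q, o) = o*q
X = 0 (X = 0*(0*0 - 2) = 0*(0 - 2) = 0*(-2) = 0)
(S(I(3, 6), 4) + X)*y(-1) + 224052 = (4*3 + 0)*0 + 224052 = (12 + 0)*0 + 224052 = 12*0 + 224052 = 0 + 224052 = 224052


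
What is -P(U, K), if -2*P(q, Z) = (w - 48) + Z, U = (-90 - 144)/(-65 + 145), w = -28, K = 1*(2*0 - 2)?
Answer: -39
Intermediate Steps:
K = -2 (K = 1*(0 - 2) = 1*(-2) = -2)
U = -117/40 (U = -234/80 = -234*1/80 = -117/40 ≈ -2.9250)
P(q, Z) = 38 - Z/2 (P(q, Z) = -((-28 - 48) + Z)/2 = -(-76 + Z)/2 = 38 - Z/2)
-P(U, K) = -(38 - 1/2*(-2)) = -(38 + 1) = -1*39 = -39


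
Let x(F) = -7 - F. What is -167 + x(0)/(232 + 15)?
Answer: -41256/247 ≈ -167.03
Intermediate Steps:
-167 + x(0)/(232 + 15) = -167 + (-7 - 1*0)/(232 + 15) = -167 + (-7 + 0)/247 = -167 - 7*1/247 = -167 - 7/247 = -41256/247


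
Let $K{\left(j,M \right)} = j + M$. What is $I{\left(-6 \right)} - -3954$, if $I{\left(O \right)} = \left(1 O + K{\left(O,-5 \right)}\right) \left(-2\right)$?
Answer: $3988$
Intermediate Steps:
$K{\left(j,M \right)} = M + j$
$I{\left(O \right)} = 10 - 4 O$ ($I{\left(O \right)} = \left(1 O + \left(-5 + O\right)\right) \left(-2\right) = \left(O + \left(-5 + O\right)\right) \left(-2\right) = \left(-5 + 2 O\right) \left(-2\right) = 10 - 4 O$)
$I{\left(-6 \right)} - -3954 = \left(10 - -24\right) - -3954 = \left(10 + 24\right) + 3954 = 34 + 3954 = 3988$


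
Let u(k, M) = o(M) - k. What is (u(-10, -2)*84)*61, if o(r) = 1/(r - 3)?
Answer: 251076/5 ≈ 50215.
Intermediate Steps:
o(r) = 1/(-3 + r)
u(k, M) = 1/(-3 + M) - k
(u(-10, -2)*84)*61 = (((1 - 1*(-10)*(-3 - 2))/(-3 - 2))*84)*61 = (((1 - 1*(-10)*(-5))/(-5))*84)*61 = (-(1 - 50)/5*84)*61 = (-⅕*(-49)*84)*61 = ((49/5)*84)*61 = (4116/5)*61 = 251076/5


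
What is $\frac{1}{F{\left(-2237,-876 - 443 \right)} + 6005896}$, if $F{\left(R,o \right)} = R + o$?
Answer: $\frac{1}{6002340} \approx 1.666 \cdot 10^{-7}$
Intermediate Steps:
$\frac{1}{F{\left(-2237,-876 - 443 \right)} + 6005896} = \frac{1}{\left(-2237 - 1319\right) + 6005896} = \frac{1}{-3556 + 6005896} = \frac{1}{6002340}$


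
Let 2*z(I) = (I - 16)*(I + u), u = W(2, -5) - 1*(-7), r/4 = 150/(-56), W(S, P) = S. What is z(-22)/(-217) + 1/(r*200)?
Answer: -3706519/3255000 ≈ -1.1387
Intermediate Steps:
r = -75/7 (r = 4*(150/(-56)) = 4*(150*(-1/56)) = 4*(-75/28) = -75/7 ≈ -10.714)
u = 9 (u = 2 - 1*(-7) = 2 + 7 = 9)
z(I) = (-16 + I)*(9 + I)/2 (z(I) = ((I - 16)*(I + 9))/2 = ((-16 + I)*(9 + I))/2 = (-16 + I)*(9 + I)/2)
z(-22)/(-217) + 1/(r*200) = (-72 + (½)*(-22)² - 7/2*(-22))/(-217) + 1/(-75/7*200) = (-72 + (½)*484 + 77)*(-1/217) - 7/75*1/200 = (-72 + 242 + 77)*(-1/217) - 7/15000 = 247*(-1/217) - 7/15000 = -247/217 - 7/15000 = -3706519/3255000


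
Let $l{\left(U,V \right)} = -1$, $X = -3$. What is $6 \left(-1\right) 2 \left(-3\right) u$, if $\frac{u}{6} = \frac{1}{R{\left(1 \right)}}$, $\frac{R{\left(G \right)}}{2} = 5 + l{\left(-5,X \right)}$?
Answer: $27$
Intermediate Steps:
$R{\left(G \right)} = 8$ ($R{\left(G \right)} = 2 \left(5 - 1\right) = 2 \cdot 4 = 8$)
$u = \frac{3}{4}$ ($u = \frac{6}{8} = 6 \cdot \frac{1}{8} = \frac{3}{4} \approx 0.75$)
$6 \left(-1\right) 2 \left(-3\right) u = 6 \left(-1\right) 2 \left(-3\right) \frac{3}{4} = 6 \left(\left(-2\right) \left(-3\right)\right) \frac{3}{4} = 6 \cdot 6 \cdot \frac{3}{4} = 36 \cdot \frac{3}{4} = 27$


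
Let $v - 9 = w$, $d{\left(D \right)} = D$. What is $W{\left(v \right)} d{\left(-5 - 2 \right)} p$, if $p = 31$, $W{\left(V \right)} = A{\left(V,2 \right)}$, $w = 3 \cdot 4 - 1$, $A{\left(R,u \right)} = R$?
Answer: $-4340$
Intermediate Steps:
$w = 11$ ($w = 12 - 1 = 11$)
$v = 20$ ($v = 9 + 11 = 20$)
$W{\left(V \right)} = V$
$W{\left(v \right)} d{\left(-5 - 2 \right)} p = 20 \left(-5 - 2\right) 31 = 20 \left(-7\right) 31 = \left(-140\right) 31 = -4340$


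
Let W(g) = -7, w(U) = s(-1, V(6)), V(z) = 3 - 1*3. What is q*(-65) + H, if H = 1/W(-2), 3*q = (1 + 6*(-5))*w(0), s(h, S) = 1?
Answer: 13192/21 ≈ 628.19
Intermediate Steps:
V(z) = 0 (V(z) = 3 - 3 = 0)
w(U) = 1
q = -29/3 (q = ((1 + 6*(-5))*1)/3 = ((1 - 30)*1)/3 = (-29*1)/3 = (⅓)*(-29) = -29/3 ≈ -9.6667)
H = -⅐ (H = 1/(-7) = -⅐ ≈ -0.14286)
q*(-65) + H = -29/3*(-65) - ⅐ = 1885/3 - ⅐ = 13192/21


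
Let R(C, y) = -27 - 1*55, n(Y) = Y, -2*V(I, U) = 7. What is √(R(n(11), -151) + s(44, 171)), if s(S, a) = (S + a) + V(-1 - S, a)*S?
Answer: I*√21 ≈ 4.5826*I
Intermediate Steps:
V(I, U) = -7/2 (V(I, U) = -½*7 = -7/2)
s(S, a) = a - 5*S/2 (s(S, a) = (S + a) - 7*S/2 = a - 5*S/2)
R(C, y) = -82 (R(C, y) = -27 - 55 = -82)
√(R(n(11), -151) + s(44, 171)) = √(-82 + (171 - 5/2*44)) = √(-82 + (171 - 110)) = √(-82 + 61) = √(-21) = I*√21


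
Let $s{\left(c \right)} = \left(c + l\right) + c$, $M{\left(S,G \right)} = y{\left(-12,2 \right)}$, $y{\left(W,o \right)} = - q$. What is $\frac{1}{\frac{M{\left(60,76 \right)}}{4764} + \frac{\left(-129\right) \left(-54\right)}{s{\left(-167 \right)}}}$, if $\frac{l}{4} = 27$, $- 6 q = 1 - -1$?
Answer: $- \frac{1614996}{49778923} \approx -0.032443$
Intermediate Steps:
$q = - \frac{1}{3}$ ($q = - \frac{1 - -1}{6} = - \frac{1 + 1}{6} = \left(- \frac{1}{6}\right) 2 = - \frac{1}{3} \approx -0.33333$)
$l = 108$ ($l = 4 \cdot 27 = 108$)
$y{\left(W,o \right)} = \frac{1}{3}$ ($y{\left(W,o \right)} = \left(-1\right) \left(- \frac{1}{3}\right) = \frac{1}{3}$)
$M{\left(S,G \right)} = \frac{1}{3}$
$s{\left(c \right)} = 108 + 2 c$ ($s{\left(c \right)} = \left(c + 108\right) + c = \left(108 + c\right) + c = 108 + 2 c$)
$\frac{1}{\frac{M{\left(60,76 \right)}}{4764} + \frac{\left(-129\right) \left(-54\right)}{s{\left(-167 \right)}}} = \frac{1}{\frac{1}{3 \cdot 4764} + \frac{\left(-129\right) \left(-54\right)}{108 + 2 \left(-167\right)}} = \frac{1}{\frac{1}{3} \cdot \frac{1}{4764} + \frac{6966}{108 - 334}} = \frac{1}{\frac{1}{14292} + \frac{6966}{-226}} = \frac{1}{\frac{1}{14292} + 6966 \left(- \frac{1}{226}\right)} = \frac{1}{\frac{1}{14292} - \frac{3483}{113}} = \frac{1}{- \frac{49778923}{1614996}} = - \frac{1614996}{49778923}$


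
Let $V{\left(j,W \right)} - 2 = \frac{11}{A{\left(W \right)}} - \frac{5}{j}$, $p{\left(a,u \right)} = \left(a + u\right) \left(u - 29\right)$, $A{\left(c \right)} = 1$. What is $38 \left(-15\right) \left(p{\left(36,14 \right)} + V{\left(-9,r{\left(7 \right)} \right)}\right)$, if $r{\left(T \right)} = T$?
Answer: $\frac{1259320}{3} \approx 4.1977 \cdot 10^{5}$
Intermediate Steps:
$p{\left(a,u \right)} = \left(-29 + u\right) \left(a + u\right)$ ($p{\left(a,u \right)} = \left(a + u\right) \left(-29 + u\right) = \left(-29 + u\right) \left(a + u\right)$)
$V{\left(j,W \right)} = 13 - \frac{5}{j}$ ($V{\left(j,W \right)} = 2 + \left(\frac{11}{1} - \frac{5}{j}\right) = 2 + \left(11 \cdot 1 - \frac{5}{j}\right) = 2 + \left(11 - \frac{5}{j}\right) = 13 - \frac{5}{j}$)
$38 \left(-15\right) \left(p{\left(36,14 \right)} + V{\left(-9,r{\left(7 \right)} \right)}\right) = 38 \left(-15\right) \left(\left(14^{2} - 1044 - 406 + 36 \cdot 14\right) + \left(13 - \frac{5}{-9}\right)\right) = - 570 \left(\left(196 - 1044 - 406 + 504\right) + \left(13 - - \frac{5}{9}\right)\right) = - 570 \left(-750 + \left(13 + \frac{5}{9}\right)\right) = - 570 \left(-750 + \frac{122}{9}\right) = \left(-570\right) \left(- \frac{6628}{9}\right) = \frac{1259320}{3}$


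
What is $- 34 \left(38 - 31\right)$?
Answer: $-238$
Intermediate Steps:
$- 34 \left(38 - 31\right) = \left(-34\right) 7 = -238$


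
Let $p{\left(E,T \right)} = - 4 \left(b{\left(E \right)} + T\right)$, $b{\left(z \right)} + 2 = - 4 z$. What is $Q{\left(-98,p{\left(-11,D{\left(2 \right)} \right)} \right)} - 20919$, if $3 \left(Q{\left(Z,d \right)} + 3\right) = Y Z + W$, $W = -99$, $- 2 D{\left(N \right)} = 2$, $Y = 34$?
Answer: $- \frac{66197}{3} \approx -22066.0$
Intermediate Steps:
$D{\left(N \right)} = -1$ ($D{\left(N \right)} = \left(- \frac{1}{2}\right) 2 = -1$)
$b{\left(z \right)} = -2 - 4 z$
$p{\left(E,T \right)} = 8 - 4 T + 16 E$ ($p{\left(E,T \right)} = - 4 \left(\left(-2 - 4 E\right) + T\right) = - 4 \left(-2 + T - 4 E\right) = 8 - 4 T + 16 E$)
$Q{\left(Z,d \right)} = -36 + \frac{34 Z}{3}$ ($Q{\left(Z,d \right)} = -3 + \frac{34 Z - 99}{3} = -3 + \frac{-99 + 34 Z}{3} = -3 + \left(-33 + \frac{34 Z}{3}\right) = -36 + \frac{34 Z}{3}$)
$Q{\left(-98,p{\left(-11,D{\left(2 \right)} \right)} \right)} - 20919 = \left(-36 + \frac{34}{3} \left(-98\right)\right) - 20919 = \left(-36 - \frac{3332}{3}\right) - 20919 = - \frac{3440}{3} - 20919 = - \frac{66197}{3}$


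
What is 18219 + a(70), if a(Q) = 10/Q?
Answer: 127534/7 ≈ 18219.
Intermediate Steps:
18219 + a(70) = 18219 + 10/70 = 18219 + 10*(1/70) = 18219 + 1/7 = 127534/7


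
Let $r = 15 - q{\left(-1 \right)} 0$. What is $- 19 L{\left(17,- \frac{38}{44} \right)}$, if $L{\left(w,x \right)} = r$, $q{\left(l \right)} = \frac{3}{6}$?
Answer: $-285$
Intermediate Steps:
$q{\left(l \right)} = \frac{1}{2}$ ($q{\left(l \right)} = 3 \cdot \frac{1}{6} = \frac{1}{2}$)
$r = 15$ ($r = 15 - \frac{1}{2} \cdot 0 = 15 - 0 = 15 + 0 = 15$)
$L{\left(w,x \right)} = 15$
$- 19 L{\left(17,- \frac{38}{44} \right)} = \left(-19\right) 15 = -285$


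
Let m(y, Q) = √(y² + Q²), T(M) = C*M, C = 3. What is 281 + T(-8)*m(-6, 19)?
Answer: 281 - 24*√397 ≈ -197.20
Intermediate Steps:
T(M) = 3*M
m(y, Q) = √(Q² + y²)
281 + T(-8)*m(-6, 19) = 281 + (3*(-8))*√(19² + (-6)²) = 281 - 24*√(361 + 36) = 281 - 24*√397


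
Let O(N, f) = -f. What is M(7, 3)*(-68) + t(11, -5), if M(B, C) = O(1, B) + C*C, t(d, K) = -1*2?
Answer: -138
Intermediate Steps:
t(d, K) = -2
M(B, C) = C**2 - B (M(B, C) = -B + C*C = -B + C**2 = C**2 - B)
M(7, 3)*(-68) + t(11, -5) = (3**2 - 1*7)*(-68) - 2 = (9 - 7)*(-68) - 2 = 2*(-68) - 2 = -136 - 2 = -138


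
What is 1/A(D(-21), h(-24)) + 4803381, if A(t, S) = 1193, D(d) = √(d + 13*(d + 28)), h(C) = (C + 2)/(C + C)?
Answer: 5730433534/1193 ≈ 4.8034e+6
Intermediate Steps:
h(C) = (2 + C)/(2*C) (h(C) = (2 + C)/((2*C)) = (2 + C)*(1/(2*C)) = (2 + C)/(2*C))
D(d) = √(364 + 14*d) (D(d) = √(d + 13*(28 + d)) = √(d + (364 + 13*d)) = √(364 + 14*d))
1/A(D(-21), h(-24)) + 4803381 = 1/1193 + 4803381 = 5730433534/1193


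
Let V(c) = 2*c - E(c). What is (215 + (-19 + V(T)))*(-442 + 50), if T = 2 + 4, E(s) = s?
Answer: -79184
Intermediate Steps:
T = 6
V(c) = c (V(c) = 2*c - c = c)
(215 + (-19 + V(T)))*(-442 + 50) = (215 + (-19 + 6))*(-442 + 50) = (215 - 13)*(-392) = 202*(-392) = -79184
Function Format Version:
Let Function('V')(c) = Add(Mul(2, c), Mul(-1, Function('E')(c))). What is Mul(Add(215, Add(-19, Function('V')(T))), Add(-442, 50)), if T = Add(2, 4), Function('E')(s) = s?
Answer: -79184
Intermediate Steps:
T = 6
Function('V')(c) = c (Function('V')(c) = Add(Mul(2, c), Mul(-1, c)) = c)
Mul(Add(215, Add(-19, Function('V')(T))), Add(-442, 50)) = Mul(Add(215, Add(-19, 6)), Add(-442, 50)) = Mul(Add(215, -13), -392) = Mul(202, -392) = -79184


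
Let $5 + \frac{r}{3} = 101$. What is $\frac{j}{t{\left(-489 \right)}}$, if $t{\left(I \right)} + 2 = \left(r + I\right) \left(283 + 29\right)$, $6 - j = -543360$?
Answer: $- \frac{271683}{31357} \approx -8.6642$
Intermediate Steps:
$r = 288$ ($r = -15 + 3 \cdot 101 = -15 + 303 = 288$)
$j = 543366$ ($j = 6 - -543360 = 6 + 543360 = 543366$)
$t{\left(I \right)} = 89854 + 312 I$ ($t{\left(I \right)} = -2 + \left(288 + I\right) \left(283 + 29\right) = -2 + \left(288 + I\right) 312 = -2 + \left(89856 + 312 I\right) = 89854 + 312 I$)
$\frac{j}{t{\left(-489 \right)}} = \frac{543366}{89854 + 312 \left(-489\right)} = \frac{543366}{89854 - 152568} = \frac{543366}{-62714} = 543366 \left(- \frac{1}{62714}\right) = - \frac{271683}{31357}$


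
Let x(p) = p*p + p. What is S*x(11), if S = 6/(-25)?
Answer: -792/25 ≈ -31.680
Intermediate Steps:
x(p) = p + p**2 (x(p) = p**2 + p = p + p**2)
S = -6/25 (S = 6*(-1/25) = -6/25 ≈ -0.24000)
S*x(11) = -66*(1 + 11)/25 = -66*12/25 = -6/25*132 = -792/25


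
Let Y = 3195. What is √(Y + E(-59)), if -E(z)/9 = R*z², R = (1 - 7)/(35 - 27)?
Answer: 3*√11863/2 ≈ 163.38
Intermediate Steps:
R = -¾ (R = -6/8 = -6*⅛ = -¾ ≈ -0.75000)
E(z) = 27*z²/4 (E(z) = -(-27)*z²/4 = 27*z²/4)
√(Y + E(-59)) = √(3195 + (27/4)*(-59)²) = √(3195 + (27/4)*3481) = √(3195 + 93987/4) = √(106767/4) = 3*√11863/2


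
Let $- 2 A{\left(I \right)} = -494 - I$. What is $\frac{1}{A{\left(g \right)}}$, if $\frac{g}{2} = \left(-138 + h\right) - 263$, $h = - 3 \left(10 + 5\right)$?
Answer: $- \frac{1}{199} \approx -0.0050251$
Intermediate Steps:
$h = -45$ ($h = \left(-3\right) 15 = -45$)
$g = -892$ ($g = 2 \left(\left(-138 - 45\right) - 263\right) = 2 \left(-183 - 263\right) = 2 \left(-446\right) = -892$)
$A{\left(I \right)} = 247 + \frac{I}{2}$ ($A{\left(I \right)} = - \frac{-494 - I}{2} = 247 + \frac{I}{2}$)
$\frac{1}{A{\left(g \right)}} = \frac{1}{247 + \frac{1}{2} \left(-892\right)} = \frac{1}{247 - 446} = \frac{1}{-199} = - \frac{1}{199}$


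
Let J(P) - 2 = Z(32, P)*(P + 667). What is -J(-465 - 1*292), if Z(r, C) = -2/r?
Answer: -61/8 ≈ -7.6250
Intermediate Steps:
J(P) = -635/16 - P/16 (J(P) = 2 + (-2/32)*(P + 667) = 2 + (-2*1/32)*(667 + P) = 2 - (667 + P)/16 = 2 + (-667/16 - P/16) = -635/16 - P/16)
-J(-465 - 1*292) = -(-635/16 - (-465 - 1*292)/16) = -(-635/16 - (-465 - 292)/16) = -(-635/16 - 1/16*(-757)) = -(-635/16 + 757/16) = -1*61/8 = -61/8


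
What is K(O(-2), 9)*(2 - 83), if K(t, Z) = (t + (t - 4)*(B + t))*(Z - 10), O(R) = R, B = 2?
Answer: -162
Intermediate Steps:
K(t, Z) = (-10 + Z)*(t + (-4 + t)*(2 + t)) (K(t, Z) = (t + (t - 4)*(2 + t))*(Z - 10) = (t + (-4 + t)*(2 + t))*(-10 + Z) = (-10 + Z)*(t + (-4 + t)*(2 + t)))
K(O(-2), 9)*(2 - 83) = (80 - 10*(-2)**2 - 8*9 + 10*(-2) + 9*(-2)**2 - 1*9*(-2))*(2 - 83) = (80 - 10*4 - 72 - 20 + 9*4 + 18)*(-81) = (80 - 40 - 72 - 20 + 36 + 18)*(-81) = 2*(-81) = -162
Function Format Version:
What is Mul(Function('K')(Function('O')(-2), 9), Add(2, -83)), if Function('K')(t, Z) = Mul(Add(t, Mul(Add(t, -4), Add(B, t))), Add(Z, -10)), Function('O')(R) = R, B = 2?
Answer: -162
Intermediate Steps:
Function('K')(t, Z) = Mul(Add(-10, Z), Add(t, Mul(Add(-4, t), Add(2, t)))) (Function('K')(t, Z) = Mul(Add(t, Mul(Add(t, -4), Add(2, t))), Add(Z, -10)) = Mul(Add(t, Mul(Add(-4, t), Add(2, t))), Add(-10, Z)) = Mul(Add(-10, Z), Add(t, Mul(Add(-4, t), Add(2, t)))))
Mul(Function('K')(Function('O')(-2), 9), Add(2, -83)) = Mul(Add(80, Mul(-10, Pow(-2, 2)), Mul(-8, 9), Mul(10, -2), Mul(9, Pow(-2, 2)), Mul(-1, 9, -2)), Add(2, -83)) = Mul(Add(80, Mul(-10, 4), -72, -20, Mul(9, 4), 18), -81) = Mul(Add(80, -40, -72, -20, 36, 18), -81) = Mul(2, -81) = -162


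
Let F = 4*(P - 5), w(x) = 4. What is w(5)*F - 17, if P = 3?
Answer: -49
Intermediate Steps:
F = -8 (F = 4*(3 - 5) = 4*(-2) = -8)
w(5)*F - 17 = 4*(-8) - 17 = -32 - 17 = -49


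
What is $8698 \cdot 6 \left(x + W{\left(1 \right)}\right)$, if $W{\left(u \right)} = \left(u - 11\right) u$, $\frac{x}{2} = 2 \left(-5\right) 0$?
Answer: $-521880$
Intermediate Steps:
$x = 0$ ($x = 2 \cdot 2 \left(-5\right) 0 = 2 \left(\left(-10\right) 0\right) = 2 \cdot 0 = 0$)
$W{\left(u \right)} = u \left(-11 + u\right)$ ($W{\left(u \right)} = \left(u - 11\right) u = \left(-11 + u\right) u = u \left(-11 + u\right)$)
$8698 \cdot 6 \left(x + W{\left(1 \right)}\right) = 8698 \cdot 6 \left(0 + 1 \left(-11 + 1\right)\right) = 8698 \cdot 6 \left(0 + 1 \left(-10\right)\right) = 8698 \cdot 6 \left(0 - 10\right) = 8698 \cdot 6 \left(-10\right) = 8698 \left(-60\right) = -521880$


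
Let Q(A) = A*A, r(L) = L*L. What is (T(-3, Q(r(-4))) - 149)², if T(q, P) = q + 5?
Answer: 21609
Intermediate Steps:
r(L) = L²
Q(A) = A²
T(q, P) = 5 + q
(T(-3, Q(r(-4))) - 149)² = ((5 - 3) - 149)² = (2 - 149)² = (-147)² = 21609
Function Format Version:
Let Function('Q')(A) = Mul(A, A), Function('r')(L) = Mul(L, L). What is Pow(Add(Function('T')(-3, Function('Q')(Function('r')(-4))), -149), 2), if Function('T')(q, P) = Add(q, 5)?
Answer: 21609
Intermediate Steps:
Function('r')(L) = Pow(L, 2)
Function('Q')(A) = Pow(A, 2)
Function('T')(q, P) = Add(5, q)
Pow(Add(Function('T')(-3, Function('Q')(Function('r')(-4))), -149), 2) = Pow(Add(Add(5, -3), -149), 2) = Pow(Add(2, -149), 2) = Pow(-147, 2) = 21609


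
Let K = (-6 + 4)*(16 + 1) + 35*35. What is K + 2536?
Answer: 3727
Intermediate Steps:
K = 1191 (K = -2*17 + 1225 = -34 + 1225 = 1191)
K + 2536 = 1191 + 2536 = 3727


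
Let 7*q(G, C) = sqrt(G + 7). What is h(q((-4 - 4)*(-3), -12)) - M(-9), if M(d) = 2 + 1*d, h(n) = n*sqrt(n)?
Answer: 7 + sqrt(7)*31**(3/4)/49 ≈ 7.7094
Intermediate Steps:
q(G, C) = sqrt(7 + G)/7 (q(G, C) = sqrt(G + 7)/7 = sqrt(7 + G)/7)
h(n) = n**(3/2)
M(d) = 2 + d
h(q((-4 - 4)*(-3), -12)) - M(-9) = (sqrt(7 + (-4 - 4)*(-3))/7)**(3/2) - (2 - 9) = (sqrt(7 - 8*(-3))/7)**(3/2) - 1*(-7) = (sqrt(7 + 24)/7)**(3/2) + 7 = (sqrt(31)/7)**(3/2) + 7 = sqrt(7)*31**(3/4)/49 + 7 = 7 + sqrt(7)*31**(3/4)/49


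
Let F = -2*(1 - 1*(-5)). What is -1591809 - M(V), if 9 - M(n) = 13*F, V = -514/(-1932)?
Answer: -1591974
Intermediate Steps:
F = -12 (F = -2*(1 + 5) = -2*6 = -12)
V = 257/966 (V = -514*(-1/1932) = 257/966 ≈ 0.26605)
M(n) = 165 (M(n) = 9 - 13*(-12) = 9 - 1*(-156) = 9 + 156 = 165)
-1591809 - M(V) = -1591809 - 1*165 = -1591809 - 165 = -1591974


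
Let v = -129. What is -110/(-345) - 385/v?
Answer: 3267/989 ≈ 3.3033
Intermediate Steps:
-110/(-345) - 385/v = -110/(-345) - 385/(-129) = -110*(-1/345) - 385*(-1/129) = 22/69 + 385/129 = 3267/989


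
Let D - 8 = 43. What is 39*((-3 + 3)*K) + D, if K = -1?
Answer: 51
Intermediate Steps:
D = 51 (D = 8 + 43 = 51)
39*((-3 + 3)*K) + D = 39*((-3 + 3)*(-1)) + 51 = 39*(0*(-1)) + 51 = 39*0 + 51 = 0 + 51 = 51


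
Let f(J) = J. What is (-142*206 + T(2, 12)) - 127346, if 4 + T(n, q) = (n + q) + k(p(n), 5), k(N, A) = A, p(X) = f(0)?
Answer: -156583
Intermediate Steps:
p(X) = 0
T(n, q) = 1 + n + q (T(n, q) = -4 + ((n + q) + 5) = -4 + (5 + n + q) = 1 + n + q)
(-142*206 + T(2, 12)) - 127346 = (-142*206 + (1 + 2 + 12)) - 127346 = (-29252 + 15) - 127346 = -29237 - 127346 = -156583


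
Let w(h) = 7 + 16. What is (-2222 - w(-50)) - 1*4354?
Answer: -6599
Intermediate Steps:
w(h) = 23
(-2222 - w(-50)) - 1*4354 = (-2222 - 1*23) - 1*4354 = (-2222 - 23) - 4354 = -2245 - 4354 = -6599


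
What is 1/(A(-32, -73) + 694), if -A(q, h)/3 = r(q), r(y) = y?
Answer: 1/790 ≈ 0.0012658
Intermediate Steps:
A(q, h) = -3*q
1/(A(-32, -73) + 694) = 1/(-3*(-32) + 694) = 1/(96 + 694) = 1/790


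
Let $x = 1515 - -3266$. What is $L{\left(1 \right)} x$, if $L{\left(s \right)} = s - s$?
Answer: $0$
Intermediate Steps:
$L{\left(s \right)} = 0$
$x = 4781$ ($x = 1515 + 3266 = 4781$)
$L{\left(1 \right)} x = 0 \cdot 4781 = 0$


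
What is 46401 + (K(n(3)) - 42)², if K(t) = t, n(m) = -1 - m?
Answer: 48517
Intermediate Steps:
46401 + (K(n(3)) - 42)² = 46401 + ((-1 - 1*3) - 42)² = 46401 + ((-1 - 3) - 42)² = 46401 + (-4 - 42)² = 46401 + (-46)² = 46401 + 2116 = 48517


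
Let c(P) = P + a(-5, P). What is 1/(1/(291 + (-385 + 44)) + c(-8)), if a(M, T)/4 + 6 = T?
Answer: -50/3201 ≈ -0.015620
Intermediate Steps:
a(M, T) = -24 + 4*T
c(P) = -24 + 5*P (c(P) = P + (-24 + 4*P) = -24 + 5*P)
1/(1/(291 + (-385 + 44)) + c(-8)) = 1/(1/(291 + (-385 + 44)) + (-24 + 5*(-8))) = 1/(1/(291 - 341) + (-24 - 40)) = 1/(1/(-50) - 64) = 1/(-1/50 - 64) = 1/(-3201/50) = -50/3201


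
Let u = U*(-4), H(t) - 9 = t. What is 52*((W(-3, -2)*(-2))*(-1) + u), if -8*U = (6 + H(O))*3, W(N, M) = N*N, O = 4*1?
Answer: 2418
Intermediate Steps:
O = 4
H(t) = 9 + t
W(N, M) = N²
U = -57/8 (U = -(6 + (9 + 4))*3/8 = -(6 + 13)*3/8 = -19*3/8 = -⅛*57 = -57/8 ≈ -7.1250)
u = 57/2 (u = -57/8*(-4) = 57/2 ≈ 28.500)
52*((W(-3, -2)*(-2))*(-1) + u) = 52*(((-3)²*(-2))*(-1) + 57/2) = 52*((9*(-2))*(-1) + 57/2) = 52*(-18*(-1) + 57/2) = 52*(18 + 57/2) = 52*(93/2) = 2418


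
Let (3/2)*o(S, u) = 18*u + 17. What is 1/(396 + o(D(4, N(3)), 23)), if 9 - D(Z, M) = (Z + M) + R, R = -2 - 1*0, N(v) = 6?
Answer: 3/2050 ≈ 0.0014634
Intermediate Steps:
R = -2 (R = -2 + 0 = -2)
D(Z, M) = 11 - M - Z (D(Z, M) = 9 - ((Z + M) - 2) = 9 - ((M + Z) - 2) = 9 - (-2 + M + Z) = 9 + (2 - M - Z) = 11 - M - Z)
o(S, u) = 34/3 + 12*u (o(S, u) = 2*(18*u + 17)/3 = 2*(17 + 18*u)/3 = 34/3 + 12*u)
1/(396 + o(D(4, N(3)), 23)) = 1/(396 + (34/3 + 12*23)) = 1/(396 + (34/3 + 276)) = 1/(396 + 862/3) = 1/(2050/3) = 3/2050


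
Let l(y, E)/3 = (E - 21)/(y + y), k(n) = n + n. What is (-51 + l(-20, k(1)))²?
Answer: 3932289/1600 ≈ 2457.7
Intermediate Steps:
k(n) = 2*n
l(y, E) = 3*(-21 + E)/(2*y) (l(y, E) = 3*((E - 21)/(y + y)) = 3*((-21 + E)/((2*y))) = 3*((-21 + E)*(1/(2*y))) = 3*((-21 + E)/(2*y)) = 3*(-21 + E)/(2*y))
(-51 + l(-20, k(1)))² = (-51 + (3/2)*(-21 + 2*1)/(-20))² = (-51 + (3/2)*(-1/20)*(-21 + 2))² = (-51 + (3/2)*(-1/20)*(-19))² = (-51 + 57/40)² = (-1983/40)² = 3932289/1600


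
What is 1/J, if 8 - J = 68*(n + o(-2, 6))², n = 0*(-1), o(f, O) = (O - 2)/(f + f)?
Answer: -1/60 ≈ -0.016667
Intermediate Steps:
o(f, O) = (-2 + O)/(2*f) (o(f, O) = (-2 + O)/((2*f)) = (-2 + O)*(1/(2*f)) = (-2 + O)/(2*f))
n = 0
J = -60 (J = 8 - 68*(0 + (½)*(-2 + 6)/(-2))² = 8 - 68*(0 + (½)*(-½)*4)² = 8 - 68*(0 - 1)² = 8 - 68*(-1)² = 8 - 68 = -60)
1/J = 1/(-60) = -1/60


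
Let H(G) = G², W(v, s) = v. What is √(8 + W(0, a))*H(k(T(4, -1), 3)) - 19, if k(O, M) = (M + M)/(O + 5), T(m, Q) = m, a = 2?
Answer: -19 + 8*√2/9 ≈ -17.743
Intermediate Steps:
k(O, M) = 2*M/(5 + O) (k(O, M) = (2*M)/(5 + O) = 2*M/(5 + O))
√(8 + W(0, a))*H(k(T(4, -1), 3)) - 19 = √(8 + 0)*(2*3/(5 + 4))² - 19 = √8*(2*3/9)² - 19 = (2*√2)*(2*3*(⅑))² - 19 = (2*√2)*(⅔)² - 19 = (2*√2)*(4/9) - 19 = 8*√2/9 - 19 = -19 + 8*√2/9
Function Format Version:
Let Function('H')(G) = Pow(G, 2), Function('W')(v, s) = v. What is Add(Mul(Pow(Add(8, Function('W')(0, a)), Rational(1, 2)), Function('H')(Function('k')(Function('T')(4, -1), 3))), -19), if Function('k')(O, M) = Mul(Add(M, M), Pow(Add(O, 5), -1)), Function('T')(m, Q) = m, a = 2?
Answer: Add(-19, Mul(Rational(8, 9), Pow(2, Rational(1, 2)))) ≈ -17.743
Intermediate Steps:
Function('k')(O, M) = Mul(2, M, Pow(Add(5, O), -1)) (Function('k')(O, M) = Mul(Mul(2, M), Pow(Add(5, O), -1)) = Mul(2, M, Pow(Add(5, O), -1)))
Add(Mul(Pow(Add(8, Function('W')(0, a)), Rational(1, 2)), Function('H')(Function('k')(Function('T')(4, -1), 3))), -19) = Add(Mul(Pow(Add(8, 0), Rational(1, 2)), Pow(Mul(2, 3, Pow(Add(5, 4), -1)), 2)), -19) = Add(Mul(Pow(8, Rational(1, 2)), Pow(Mul(2, 3, Pow(9, -1)), 2)), -19) = Add(Mul(Mul(2, Pow(2, Rational(1, 2))), Pow(Mul(2, 3, Rational(1, 9)), 2)), -19) = Add(Mul(Mul(2, Pow(2, Rational(1, 2))), Pow(Rational(2, 3), 2)), -19) = Add(Mul(Mul(2, Pow(2, Rational(1, 2))), Rational(4, 9)), -19) = Add(Mul(Rational(8, 9), Pow(2, Rational(1, 2))), -19) = Add(-19, Mul(Rational(8, 9), Pow(2, Rational(1, 2))))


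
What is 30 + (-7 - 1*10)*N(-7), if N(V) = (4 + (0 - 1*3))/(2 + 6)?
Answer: 223/8 ≈ 27.875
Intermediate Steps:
N(V) = 1/8 (N(V) = (4 + (0 - 3))/8 = (4 - 3)*(1/8) = 1*(1/8) = 1/8)
30 + (-7 - 1*10)*N(-7) = 30 + (-7 - 1*10)*(1/8) = 30 + (-7 - 10)*(1/8) = 30 - 17*1/8 = 30 - 17/8 = 223/8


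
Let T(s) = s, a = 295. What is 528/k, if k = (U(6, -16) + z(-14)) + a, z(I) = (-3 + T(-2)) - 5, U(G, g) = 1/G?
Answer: 3168/1711 ≈ 1.8515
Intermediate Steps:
z(I) = -10 (z(I) = (-3 - 2) - 5 = -5 - 5 = -10)
k = 1711/6 (k = (1/6 - 10) + 295 = -59/6 + 295 = 1711/6 ≈ 285.17)
528/k = 528/(1711/6) = 528*(6/1711) = 3168/1711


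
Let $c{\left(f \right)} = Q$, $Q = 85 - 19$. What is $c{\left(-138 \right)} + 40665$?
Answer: $40731$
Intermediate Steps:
$Q = 66$ ($Q = 85 - 19 = 66$)
$c{\left(f \right)} = 66$
$c{\left(-138 \right)} + 40665 = 66 + 40665 = 40731$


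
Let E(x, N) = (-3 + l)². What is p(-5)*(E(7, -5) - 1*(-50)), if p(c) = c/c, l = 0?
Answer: 59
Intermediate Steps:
p(c) = 1
E(x, N) = 9 (E(x, N) = (-3 + 0)² = (-3)² = 9)
p(-5)*(E(7, -5) - 1*(-50)) = 1*(9 - 1*(-50)) = 1*(9 + 50) = 1*59 = 59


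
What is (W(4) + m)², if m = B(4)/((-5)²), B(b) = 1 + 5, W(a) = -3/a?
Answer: 2601/10000 ≈ 0.26010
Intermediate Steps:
B(b) = 6
m = 6/25 (m = 6/((-5)²) = 6/25 ≈ 0.24000)
(W(4) + m)² = (-3/4 + 6/25)² = (-3*¼ + 6/25)² = (-¾ + 6/25)² = (-51/100)² = 2601/10000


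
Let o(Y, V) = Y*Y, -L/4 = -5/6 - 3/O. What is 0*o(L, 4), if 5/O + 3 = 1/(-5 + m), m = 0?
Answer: 0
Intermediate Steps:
O = -25/16 (O = 5/(-3 + 1/(-5 + 0)) = 5/(-3 + 1/(-5)) = 5/(-3 - ⅕) = 5/(-16/5) = 5*(-5/16) = -25/16 ≈ -1.5625)
L = -326/75 (L = -4*(-5/6 - 3/(-25/16)) = -4*(-5*⅙ - 3*(-16/25)) = -4*(-⅚ + 48/25) = -4*163/150 = -326/75 ≈ -4.3467)
o(Y, V) = Y²
0*o(L, 4) = 0*(-326/75)² = 0*(106276/5625) = 0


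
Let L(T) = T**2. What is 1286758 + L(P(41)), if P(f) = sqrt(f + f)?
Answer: 1286840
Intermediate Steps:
P(f) = sqrt(2)*sqrt(f) (P(f) = sqrt(2*f) = sqrt(2)*sqrt(f))
1286758 + L(P(41)) = 1286758 + (sqrt(2)*sqrt(41))**2 = 1286758 + (sqrt(82))**2 = 1286758 + 82 = 1286840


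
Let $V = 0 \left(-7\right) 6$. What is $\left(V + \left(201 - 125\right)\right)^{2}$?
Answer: $5776$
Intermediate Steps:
$V = 0$ ($V = 0 \cdot 6 = 0$)
$\left(V + \left(201 - 125\right)\right)^{2} = \left(0 + \left(201 - 125\right)\right)^{2} = \left(0 + 76\right)^{2} = 76^{2} = 5776$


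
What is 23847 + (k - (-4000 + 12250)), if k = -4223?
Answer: 11374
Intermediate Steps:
23847 + (k - (-4000 + 12250)) = 23847 + (-4223 - (-4000 + 12250)) = 23847 + (-4223 - 1*8250) = 23847 + (-4223 - 8250) = 23847 - 12473 = 11374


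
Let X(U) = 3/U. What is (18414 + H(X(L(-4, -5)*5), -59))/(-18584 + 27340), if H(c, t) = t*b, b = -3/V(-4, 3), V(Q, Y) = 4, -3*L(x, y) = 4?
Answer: 73833/35024 ≈ 2.1081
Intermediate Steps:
L(x, y) = -4/3 (L(x, y) = -1/3*4 = -4/3)
b = -3/4 ≈ -0.75000
H(c, t) = -3*t/4 (H(c, t) = t*(-3/4) = -3*t/4)
(18414 + H(X(L(-4, -5)*5), -59))/(-18584 + 27340) = (18414 - 3/4*(-59))/(-18584 + 27340) = (18414 + 177/4)/8756 = (73833/4)*(1/8756) = 73833/35024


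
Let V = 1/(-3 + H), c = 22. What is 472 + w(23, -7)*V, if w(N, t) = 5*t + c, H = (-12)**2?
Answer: 66539/141 ≈ 471.91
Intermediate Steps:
H = 144
w(N, t) = 22 + 5*t (w(N, t) = 5*t + 22 = 22 + 5*t)
V = 1/141 (V = 1/(-3 + 144) = 1/141 ≈ 0.0070922)
472 + w(23, -7)*V = 472 + (22 + 5*(-7))*(1/141) = 472 + (22 - 35)*(1/141) = 472 - 13*1/141 = 472 - 13/141 = 66539/141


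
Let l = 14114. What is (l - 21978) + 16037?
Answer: 8173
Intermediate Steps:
(l - 21978) + 16037 = (14114 - 21978) + 16037 = -7864 + 16037 = 8173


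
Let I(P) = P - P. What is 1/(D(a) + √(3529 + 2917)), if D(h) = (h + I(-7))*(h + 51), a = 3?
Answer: 81/9899 - √6446/19798 ≈ 0.0041273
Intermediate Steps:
I(P) = 0
D(h) = h*(51 + h) (D(h) = (h + 0)*(h + 51) = h*(51 + h))
1/(D(a) + √(3529 + 2917)) = 1/(3*(51 + 3) + √(3529 + 2917)) = 1/(3*54 + √6446) = 1/(162 + √6446)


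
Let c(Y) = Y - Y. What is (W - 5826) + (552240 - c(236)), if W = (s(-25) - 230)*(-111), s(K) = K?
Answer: 574719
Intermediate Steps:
c(Y) = 0
W = 28305 (W = (-25 - 230)*(-111) = -255*(-111) = 28305)
(W - 5826) + (552240 - c(236)) = (28305 - 5826) + (552240 - 1*0) = 22479 + (552240 + 0) = 22479 + 552240 = 574719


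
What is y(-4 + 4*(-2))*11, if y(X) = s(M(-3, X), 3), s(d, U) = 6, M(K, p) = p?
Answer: 66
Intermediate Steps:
y(X) = 6
y(-4 + 4*(-2))*11 = 6*11 = 66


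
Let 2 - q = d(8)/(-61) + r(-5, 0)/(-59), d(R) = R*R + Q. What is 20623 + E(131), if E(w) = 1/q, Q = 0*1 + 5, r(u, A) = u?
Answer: 226114171/10964 ≈ 20623.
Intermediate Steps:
Q = 5 (Q = 0 + 5 = 5)
d(R) = 5 + R² (d(R) = R*R + 5 = R² + 5 = 5 + R²)
q = 10964/3599 (q = 2 - ((5 + 8²)/(-61) - 5/(-59)) = 2 - ((5 + 64)*(-1/61) - 5*(-1/59)) = 2 - (69*(-1/61) + 5/59) = 2 - (-69/61 + 5/59) = 2 - 1*(-3766/3599) = 2 + 3766/3599 = 10964/3599 ≈ 3.0464)
E(w) = 3599/10964 (E(w) = 1/(10964/3599) = 3599/10964)
20623 + E(131) = 20623 + 3599/10964 = 226114171/10964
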